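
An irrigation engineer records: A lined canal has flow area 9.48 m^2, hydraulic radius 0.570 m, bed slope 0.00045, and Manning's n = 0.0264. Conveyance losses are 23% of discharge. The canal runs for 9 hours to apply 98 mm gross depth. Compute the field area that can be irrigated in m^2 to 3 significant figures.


Approach: apply Manning's equation with a conveyance and depth budget, Q = (1/n)*A*R^(2/3)*S^(1/2); Q_field = Q*(1-loss); Area = Q_field*t/(d/1000).
Step 1 — canal discharge (Manning's equation):
  Q = (1/0.0264) * 9.48 * 0.570^(2/3) * 0.00045^(1/2) = 5.2367 m^3/s
Step 2 — delivered flow: Q_field = 5.2367*(1 - 23/100) = 4.0323 m^3/s
Step 3 — volume delivered: V = 4.0323 * 9*3600 = 130650 m^3
Step 4 — area served: A = V / (depth/1000) = 130650 / 0.098 = 1330000 m^2
Therefore the field area that can be irrigated = 1330000 m^2.


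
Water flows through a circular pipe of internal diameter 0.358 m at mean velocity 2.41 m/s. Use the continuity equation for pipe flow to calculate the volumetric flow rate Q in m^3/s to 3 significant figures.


Approach: apply the continuity equation for pipe flow, Q = A * v with A = pi*(D/2)^2.
A = pi*(0.358/2)^2 = 0.10066 m^2
Q = 0.10066 * 2.41 = 0.243 m^3/s
Therefore the volumetric flow rate Q = 0.243 m^3/s.


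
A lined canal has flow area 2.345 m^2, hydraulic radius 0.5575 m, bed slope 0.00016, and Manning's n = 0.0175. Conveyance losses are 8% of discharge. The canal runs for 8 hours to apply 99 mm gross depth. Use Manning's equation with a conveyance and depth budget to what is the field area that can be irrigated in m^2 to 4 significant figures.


Approach: apply Manning's equation with a conveyance and depth budget, Q = (1/n)*A*R^(2/3)*S^(1/2); Q_field = Q*(1-loss); Area = Q_field*t/(d/1000).
Step 1 — canal discharge (Manning's equation):
  Q = (1/0.0175) * 2.345 * 0.5575^(2/3) * 0.00016^(1/2) = 1.14814 m^3/s
Step 2 — delivered flow: Q_field = 1.14814*(1 - 8/100) = 1.05629 m^3/s
Step 3 — volume delivered: V = 1.05629 * 8*3600 = 30421.1 m^3
Step 4 — area served: A = V / (depth/1000) = 30421.1 / 0.099 = 307300 m^2
Therefore the field area that can be irrigated = 307300 m^2.


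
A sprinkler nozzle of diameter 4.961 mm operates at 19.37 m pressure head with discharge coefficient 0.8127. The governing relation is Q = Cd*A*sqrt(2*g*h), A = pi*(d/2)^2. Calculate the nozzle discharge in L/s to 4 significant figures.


A = pi*(4.961e-3/2)^2 = 1.93298e-05 m^2
Q = 0.8127 * 1.93298e-05 * sqrt(2*9.81*19.37) * 1000 = 0.3062 L/s
Therefore the nozzle discharge = 0.3062 L/s.


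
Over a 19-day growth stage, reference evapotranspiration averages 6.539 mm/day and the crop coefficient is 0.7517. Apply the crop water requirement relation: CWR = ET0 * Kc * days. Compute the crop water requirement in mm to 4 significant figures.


CWR = 6.539 * 0.7517 * 19 = 93.39 mm
Therefore the crop water requirement = 93.39 mm.


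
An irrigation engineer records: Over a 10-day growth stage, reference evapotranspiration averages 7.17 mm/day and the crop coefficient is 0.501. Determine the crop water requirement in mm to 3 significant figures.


Approach: apply the crop water requirement relation, CWR = ET0 * Kc * days.
CWR = 7.17 * 0.501 * 10 = 35.9 mm
Therefore the crop water requirement = 35.9 mm.


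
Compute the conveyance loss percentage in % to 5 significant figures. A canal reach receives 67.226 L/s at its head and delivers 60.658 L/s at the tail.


Approach: apply the conveyance loss ratio, loss% = ((Q_head - Q_tail)/Q_head)*100.
loss = ((67.226 - 60.658)/67.226)*100 = 9.7700 %
Therefore the conveyance loss percentage = 9.7700 %.


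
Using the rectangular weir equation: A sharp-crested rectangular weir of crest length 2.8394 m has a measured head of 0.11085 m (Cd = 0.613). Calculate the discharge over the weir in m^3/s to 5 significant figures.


Approach: apply the rectangular weir equation, Q = (2/3)*Cd*L*sqrt(2g)*H^1.5.
Q = (2/3)*0.613*2.8394*sqrt(2*9.81)*0.11085^1.5 = 0.18969 m^3/s
Therefore the discharge over the weir = 0.18969 m^3/s.


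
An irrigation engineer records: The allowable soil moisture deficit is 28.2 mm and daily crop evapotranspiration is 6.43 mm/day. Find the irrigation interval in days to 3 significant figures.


Approach: apply the irrigation interval relation, interval = SMD / ETc.
interval = 28.2 / 6.43 = 4.39 days
Therefore the irrigation interval = 4.39 days.


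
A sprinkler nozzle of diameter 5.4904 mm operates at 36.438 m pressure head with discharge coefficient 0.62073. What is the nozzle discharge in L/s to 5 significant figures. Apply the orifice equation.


Approach: apply the orifice equation, Q = Cd*A*sqrt(2*g*h), A = pi*(d/2)^2.
A = pi*(5.4904e-3/2)^2 = 2.367543e-05 m^2
Q = 0.62073 * 2.367543e-05 * sqrt(2*9.81*36.438) * 1000 = 0.39294 L/s
Therefore the nozzle discharge = 0.39294 L/s.


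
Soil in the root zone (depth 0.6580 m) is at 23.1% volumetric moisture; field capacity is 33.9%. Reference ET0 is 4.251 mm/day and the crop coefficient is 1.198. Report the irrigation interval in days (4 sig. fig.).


Approach: apply soil-water budget scheduling, SMD = (FC-theta)/100*depth*1000; ETc = ET0*Kc; interval = SMD/ETc.
Step 1 — soil moisture deficit:
  SMD = (33.9 - 23.1)/100 * 0.6580 * 1000 = 71.0640 mm
Step 2 — daily crop ET (ETc = ET0*Kc):
  ETc = 4.251 * 1.198 = 5.09270 mm/day
Step 3 — irrigation interval (SMD/ETc):
  interval = 71.0640 / 5.09270 = 13.95 days
Therefore the irrigation interval = 13.95 days.


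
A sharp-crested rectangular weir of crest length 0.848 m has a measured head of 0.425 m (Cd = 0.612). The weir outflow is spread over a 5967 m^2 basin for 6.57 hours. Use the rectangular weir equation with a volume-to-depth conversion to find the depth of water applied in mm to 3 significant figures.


Approach: apply the rectangular weir equation with a volume-to-depth conversion, Q = (2/3)*Cd*L*sqrt(2g)*H^1.5; d = Q*t/A * 1000.
Step 1 — weir discharge:
  Q = (2/3)*0.612*0.848*sqrt(2*9.81)*0.425^1.5 = 0.42461 m^3/s
Step 2 — volume: V = 0.42461 * 6.57*3600 = 10043 m^3
Step 3 — depth: d = V/A * 1000 = 10043/5967 * 1000 = 1680 mm
Therefore the depth of water applied = 1680 mm.


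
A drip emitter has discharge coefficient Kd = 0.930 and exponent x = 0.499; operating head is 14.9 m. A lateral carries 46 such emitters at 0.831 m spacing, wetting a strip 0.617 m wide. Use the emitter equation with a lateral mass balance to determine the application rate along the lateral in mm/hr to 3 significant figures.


Approach: apply the emitter equation with a lateral mass balance, q = Kd*h^x; Q = n*q; rate = Q/(n*spacing*width).
Step 1 — single emitter flow (q = Kd*h^x):
  q = 0.930 * 14.9^0.499 = 3.5802 L/hr
Step 2 — total lateral flow: Q = 46 * 3.5802 = 164.69 L/hr
Step 3 — wetted area: A = 46 * 0.831 * 0.617 = 23.585 m^2
Step 4 — application rate: Q/A = 164.69/23.585 = 6.98 mm/hr
Therefore the application rate along the lateral = 6.98 mm/hr.


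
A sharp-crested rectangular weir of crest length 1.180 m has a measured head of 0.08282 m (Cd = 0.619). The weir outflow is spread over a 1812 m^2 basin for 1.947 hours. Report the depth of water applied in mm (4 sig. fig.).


Approach: apply the rectangular weir equation with a volume-to-depth conversion, Q = (2/3)*Cd*L*sqrt(2g)*H^1.5; d = Q*t/A * 1000.
Step 1 — weir discharge:
  Q = (2/3)*0.619*1.180*sqrt(2*9.81)*0.08282^1.5 = 0.0514084 m^3/s
Step 2 — volume: V = 0.0514084 * 1.947*3600 = 360.331 m^3
Step 3 — depth: d = V/A * 1000 = 360.331/1812 * 1000 = 198.9 mm
Therefore the depth of water applied = 198.9 mm.


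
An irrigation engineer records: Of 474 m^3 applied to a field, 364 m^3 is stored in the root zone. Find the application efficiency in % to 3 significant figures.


Approach: apply the application efficiency ratio, Ea = (stored/applied)*100.
Ea = (364/474)*100 = 76.8 %
Therefore the application efficiency = 76.8 %.


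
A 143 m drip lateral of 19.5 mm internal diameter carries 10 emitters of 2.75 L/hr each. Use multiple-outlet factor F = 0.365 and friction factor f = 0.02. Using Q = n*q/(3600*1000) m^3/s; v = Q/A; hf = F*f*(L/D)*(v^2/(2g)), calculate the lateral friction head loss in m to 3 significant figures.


Q = 10*2.75/(3600*1000) = 7.6389e-06 m^3/s
A = pi*(19.5e-3/2)^2 = 2.9865e-04 m^2, so v = Q/A = 0.025578 m/s
hf = 0.365*0.02*(143/0.0195)*(0.025578^2/(2*9.81)) = 0.00179 m
Therefore the lateral friction head loss = 0.00179 m.


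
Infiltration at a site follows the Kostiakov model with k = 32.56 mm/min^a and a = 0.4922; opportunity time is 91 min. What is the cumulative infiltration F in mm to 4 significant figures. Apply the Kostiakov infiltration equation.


Approach: apply the Kostiakov infiltration equation, F = k*t^a.
F = 32.56 * 91^0.4922 = 299.9 mm
Therefore the cumulative infiltration F = 299.9 mm.


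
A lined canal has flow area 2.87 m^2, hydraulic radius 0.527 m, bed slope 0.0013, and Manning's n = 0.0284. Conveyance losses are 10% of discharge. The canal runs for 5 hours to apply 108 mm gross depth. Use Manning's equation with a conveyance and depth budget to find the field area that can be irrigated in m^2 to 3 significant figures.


Approach: apply Manning's equation with a conveyance and depth budget, Q = (1/n)*A*R^(2/3)*S^(1/2); Q_field = Q*(1-loss); Area = Q_field*t/(d/1000).
Step 1 — canal discharge (Manning's equation):
  Q = (1/0.0284) * 2.87 * 0.527^(2/3) * 0.0013^(1/2) = 2.3773 m^3/s
Step 2 — delivered flow: Q_field = 2.3773*(1 - 10/100) = 2.1395 m^3/s
Step 3 — volume delivered: V = 2.1395 * 5*3600 = 38512 m^3
Step 4 — area served: A = V / (depth/1000) = 38512 / 0.108 = 357000 m^2
Therefore the field area that can be irrigated = 357000 m^2.


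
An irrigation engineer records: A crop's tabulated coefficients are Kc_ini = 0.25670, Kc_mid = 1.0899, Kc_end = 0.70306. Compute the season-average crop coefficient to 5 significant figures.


Approach: apply a simple seasonal average, Kc_avg = (Kc_ini + Kc_mid + Kc_end)/3.
Kc_avg = (0.25670 + 1.0899 + 0.70306)/3 = 0.68322
Therefore the season-average crop coefficient = 0.68322.


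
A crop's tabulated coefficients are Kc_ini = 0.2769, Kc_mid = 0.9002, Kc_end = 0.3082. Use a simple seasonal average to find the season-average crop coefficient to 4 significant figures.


Approach: apply a simple seasonal average, Kc_avg = (Kc_ini + Kc_mid + Kc_end)/3.
Kc_avg = (0.2769 + 0.9002 + 0.3082)/3 = 0.4951
Therefore the season-average crop coefficient = 0.4951.


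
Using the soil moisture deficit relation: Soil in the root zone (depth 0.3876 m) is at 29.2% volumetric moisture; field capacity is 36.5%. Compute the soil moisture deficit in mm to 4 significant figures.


Approach: apply the soil moisture deficit relation, SMD = (FC - theta)/100 * depth * 1000.
SMD = (36.5 - 29.2)/100 * 0.3876 * 1000 = 28.29 mm
Therefore the soil moisture deficit = 28.29 mm.


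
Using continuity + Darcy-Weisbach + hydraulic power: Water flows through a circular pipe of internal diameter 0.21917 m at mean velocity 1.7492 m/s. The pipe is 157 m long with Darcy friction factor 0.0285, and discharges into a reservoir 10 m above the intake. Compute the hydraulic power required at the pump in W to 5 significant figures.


Approach: apply continuity + Darcy-Weisbach + hydraulic power, Q = A*v; hf = f*(L/D)*(v^2/(2g)); H = static + hf; P = rho*g*Q*H.
Step 1 — flow rate (continuity, Q = A*v):
  A = pi*(0.21917/2)^2 = 0.03772698 m^2
  Q = 0.03772698 * 1.7492 = 0.06599204 m^3/s
Step 2 — friction head loss (Darcy-Weisbach):
  hf = 0.0285 * (157/0.21917) * (1.7492^2 / (2*9.81))
  hf = 3.183782 m
Step 3 — total head: H = 10 + 3.183782 = 13.18378 m
Step 4 — hydraulic power (P = rho*g*Q*H):
  P = 1000 * 9.81 * 0.06599204 * 13.18378 = 8534.9 W
Therefore the hydraulic power required at the pump = 8534.9 W.


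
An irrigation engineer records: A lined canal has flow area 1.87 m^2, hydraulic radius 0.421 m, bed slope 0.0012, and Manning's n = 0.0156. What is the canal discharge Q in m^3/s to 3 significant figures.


Approach: apply Manning's equation, Q = (1/n)*A*R^(2/3)*S^(1/2).
Q = (1/0.0156) * 1.87 * 0.421^(2/3) * 0.0012^(1/2) = 2.33 m^3/s
Therefore the canal discharge Q = 2.33 m^3/s.


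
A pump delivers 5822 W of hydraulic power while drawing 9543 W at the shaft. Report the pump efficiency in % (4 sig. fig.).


Approach: apply the efficiency ratio, eta = (P_out/P_in)*100.
eta = (5822 / 9543) * 100 = 61.01 %
Therefore the pump efficiency = 61.01 %.


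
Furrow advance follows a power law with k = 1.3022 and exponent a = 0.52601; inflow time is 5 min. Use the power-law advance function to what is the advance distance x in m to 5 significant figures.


Approach: apply the power-law advance function, x = k*t^a.
x = 1.3022 * 5^0.52601 = 3.0363 m
Therefore the advance distance x = 3.0363 m.


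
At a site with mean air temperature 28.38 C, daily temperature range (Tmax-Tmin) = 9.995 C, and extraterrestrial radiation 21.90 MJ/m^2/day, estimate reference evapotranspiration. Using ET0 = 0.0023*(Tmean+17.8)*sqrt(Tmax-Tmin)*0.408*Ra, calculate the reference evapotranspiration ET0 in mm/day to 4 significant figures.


ET0 = 0.0023*(28.38+17.8)*sqrt(9.995)*0.408*21.90 = 3.000 mm/day
Therefore the reference evapotranspiration ET0 = 3.000 mm/day.


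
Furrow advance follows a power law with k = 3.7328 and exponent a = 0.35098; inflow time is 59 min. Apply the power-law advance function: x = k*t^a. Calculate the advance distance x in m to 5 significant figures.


x = 3.7328 * 59^0.35098 = 15.616 m
Therefore the advance distance x = 15.616 m.


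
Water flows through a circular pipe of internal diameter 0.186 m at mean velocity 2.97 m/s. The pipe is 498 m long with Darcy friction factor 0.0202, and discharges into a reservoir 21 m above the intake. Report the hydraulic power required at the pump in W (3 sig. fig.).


Approach: apply continuity + Darcy-Weisbach + hydraulic power, Q = A*v; hf = f*(L/D)*(v^2/(2g)); H = static + hf; P = rho*g*Q*H.
Step 1 — flow rate (continuity, Q = A*v):
  A = pi*(0.186/2)^2 = 0.027172 m^2
  Q = 0.027172 * 2.97 = 0.080700 m^3/s
Step 2 — friction head loss (Darcy-Weisbach):
  hf = 0.0202 * (498/0.186) * (2.97^2 / (2*9.81))
  hf = 24.315 m
Step 3 — total head: H = 21 + 24.315 = 45.315 m
Step 4 — hydraulic power (P = rho*g*Q*H):
  P = 1000 * 9.81 * 0.080700 * 45.315 = 35900 W
Therefore the hydraulic power required at the pump = 35900 W.


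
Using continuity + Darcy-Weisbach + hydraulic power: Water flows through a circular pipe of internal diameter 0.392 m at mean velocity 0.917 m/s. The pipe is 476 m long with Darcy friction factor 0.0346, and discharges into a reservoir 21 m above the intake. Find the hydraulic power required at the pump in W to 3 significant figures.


Approach: apply continuity + Darcy-Weisbach + hydraulic power, Q = A*v; hf = f*(L/D)*(v^2/(2g)); H = static + hf; P = rho*g*Q*H.
Step 1 — flow rate (continuity, Q = A*v):
  A = pi*(0.392/2)^2 = 0.12069 m^2
  Q = 0.12069 * 0.917 = 0.11067 m^3/s
Step 2 — friction head loss (Darcy-Weisbach):
  hf = 0.0346 * (476/0.392) * (0.917^2 / (2*9.81))
  hf = 1.8007 m
Step 3 — total head: H = 21 + 1.8007 = 22.801 m
Step 4 — hydraulic power (P = rho*g*Q*H):
  P = 1000 * 9.81 * 0.11067 * 22.801 = 24800 W
Therefore the hydraulic power required at the pump = 24800 W.


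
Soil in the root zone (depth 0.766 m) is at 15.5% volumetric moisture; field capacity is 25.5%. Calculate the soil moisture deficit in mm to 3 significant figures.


Approach: apply the soil moisture deficit relation, SMD = (FC - theta)/100 * depth * 1000.
SMD = (25.5 - 15.5)/100 * 0.766 * 1000 = 76.6 mm
Therefore the soil moisture deficit = 76.6 mm.


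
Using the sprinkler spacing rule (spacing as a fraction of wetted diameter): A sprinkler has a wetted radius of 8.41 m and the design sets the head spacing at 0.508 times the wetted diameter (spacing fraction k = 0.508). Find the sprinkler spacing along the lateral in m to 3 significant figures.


Approach: apply the sprinkler spacing rule (spacing as a fraction of wetted diameter), S = k*(2*R).
S = 0.508 * (2 * 8.41) = 8.54 m
Therefore the sprinkler spacing along the lateral = 8.54 m.


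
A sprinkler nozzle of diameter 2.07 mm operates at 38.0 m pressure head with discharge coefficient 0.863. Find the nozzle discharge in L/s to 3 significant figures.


Approach: apply the orifice equation, Q = Cd*A*sqrt(2*g*h), A = pi*(d/2)^2.
A = pi*(2.07e-3/2)^2 = 3.3654e-06 m^2
Q = 0.863 * 3.3654e-06 * sqrt(2*9.81*38.0) * 1000 = 0.0793 L/s
Therefore the nozzle discharge = 0.0793 L/s.


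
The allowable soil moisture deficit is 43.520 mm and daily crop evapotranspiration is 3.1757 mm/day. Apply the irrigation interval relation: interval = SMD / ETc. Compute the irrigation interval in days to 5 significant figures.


interval = 43.520 / 3.1757 = 13.704 days
Therefore the irrigation interval = 13.704 days.


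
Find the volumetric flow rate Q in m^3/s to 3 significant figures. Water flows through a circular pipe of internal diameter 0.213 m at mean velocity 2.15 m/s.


Approach: apply the continuity equation for pipe flow, Q = A * v with A = pi*(D/2)^2.
A = pi*(0.213/2)^2 = 0.035633 m^2
Q = 0.035633 * 2.15 = 0.0766 m^3/s
Therefore the volumetric flow rate Q = 0.0766 m^3/s.


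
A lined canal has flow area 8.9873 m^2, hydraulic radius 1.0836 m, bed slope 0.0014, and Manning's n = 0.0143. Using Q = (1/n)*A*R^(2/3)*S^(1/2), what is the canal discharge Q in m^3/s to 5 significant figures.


Q = (1/0.0143) * 8.9873 * 1.0836^(2/3) * 0.0014^(1/2) = 24.809 m^3/s
Therefore the canal discharge Q = 24.809 m^3/s.


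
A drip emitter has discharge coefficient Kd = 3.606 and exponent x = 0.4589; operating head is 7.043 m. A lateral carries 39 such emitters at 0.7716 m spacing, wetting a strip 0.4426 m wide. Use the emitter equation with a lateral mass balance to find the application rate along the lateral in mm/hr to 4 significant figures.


Approach: apply the emitter equation with a lateral mass balance, q = Kd*h^x; Q = n*q; rate = Q/(n*spacing*width).
Step 1 — single emitter flow (q = Kd*h^x):
  q = 3.606 * 7.043^0.4589 = 8.83205 L/hr
Step 2 — total lateral flow: Q = 39 * 8.83205 = 344.450 L/hr
Step 3 — wetted area: A = 39 * 0.7716 * 0.4426 = 13.3189 m^2
Step 4 — application rate: Q/A = 344.450/13.3189 = 25.86 mm/hr
Therefore the application rate along the lateral = 25.86 mm/hr.


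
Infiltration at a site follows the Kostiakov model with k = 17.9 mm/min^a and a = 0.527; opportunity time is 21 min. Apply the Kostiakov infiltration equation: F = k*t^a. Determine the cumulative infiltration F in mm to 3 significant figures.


F = 17.9 * 21^0.527 = 89.1 mm
Therefore the cumulative infiltration F = 89.1 mm.


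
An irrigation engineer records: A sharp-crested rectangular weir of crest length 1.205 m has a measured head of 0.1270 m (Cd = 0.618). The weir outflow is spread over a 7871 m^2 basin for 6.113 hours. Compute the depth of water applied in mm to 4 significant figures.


Approach: apply the rectangular weir equation with a volume-to-depth conversion, Q = (2/3)*Cd*L*sqrt(2g)*H^1.5; d = Q*t/A * 1000.
Step 1 — weir discharge:
  Q = (2/3)*0.618*1.205*sqrt(2*9.81)*0.1270^1.5 = 0.0995266 m^3/s
Step 2 — volume: V = 0.0995266 * 6.113*3600 = 2190.26 m^3
Step 3 — depth: d = V/A * 1000 = 2190.26/7871 * 1000 = 278.3 mm
Therefore the depth of water applied = 278.3 mm.


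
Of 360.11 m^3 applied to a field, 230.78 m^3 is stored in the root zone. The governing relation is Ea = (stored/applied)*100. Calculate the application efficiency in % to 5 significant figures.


Ea = (230.78/360.11)*100 = 64.086 %
Therefore the application efficiency = 64.086 %.


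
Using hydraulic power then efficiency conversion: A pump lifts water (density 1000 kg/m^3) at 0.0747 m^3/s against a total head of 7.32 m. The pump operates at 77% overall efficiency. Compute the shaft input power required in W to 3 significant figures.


Approach: apply hydraulic power then efficiency conversion, P = rho*g*Q*H; P_in = P/eta.
Step 1 — hydraulic power (P = rho*g*Q*H):
  P = 1000 * 9.81 * 0.0747 * 7.32 = 5364.1 W
Step 2 — input power: P_in = P/eta = 5364.1 / 0.77 = 6970 W
Therefore the shaft input power required = 6970 W.


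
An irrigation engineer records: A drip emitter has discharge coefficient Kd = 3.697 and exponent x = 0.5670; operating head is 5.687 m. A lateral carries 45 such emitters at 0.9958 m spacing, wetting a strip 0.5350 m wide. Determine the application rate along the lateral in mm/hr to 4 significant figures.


Approach: apply the emitter equation with a lateral mass balance, q = Kd*h^x; Q = n*q; rate = Q/(n*spacing*width).
Step 1 — single emitter flow (q = Kd*h^x):
  q = 3.697 * 5.687^0.5670 = 9.90531 L/hr
Step 2 — total lateral flow: Q = 45 * 9.90531 = 445.739 L/hr
Step 3 — wetted area: A = 45 * 0.9958 * 0.5350 = 23.9739 m^2
Step 4 — application rate: Q/A = 445.739/23.9739 = 18.59 mm/hr
Therefore the application rate along the lateral = 18.59 mm/hr.


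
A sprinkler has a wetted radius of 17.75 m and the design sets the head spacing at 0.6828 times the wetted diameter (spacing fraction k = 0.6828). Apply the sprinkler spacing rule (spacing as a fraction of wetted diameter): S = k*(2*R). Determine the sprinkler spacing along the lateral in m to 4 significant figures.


S = 0.6828 * (2 * 17.75) = 24.24 m
Therefore the sprinkler spacing along the lateral = 24.24 m.


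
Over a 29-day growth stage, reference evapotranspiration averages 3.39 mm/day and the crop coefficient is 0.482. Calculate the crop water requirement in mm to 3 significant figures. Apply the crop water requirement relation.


Approach: apply the crop water requirement relation, CWR = ET0 * Kc * days.
CWR = 3.39 * 0.482 * 29 = 47.4 mm
Therefore the crop water requirement = 47.4 mm.


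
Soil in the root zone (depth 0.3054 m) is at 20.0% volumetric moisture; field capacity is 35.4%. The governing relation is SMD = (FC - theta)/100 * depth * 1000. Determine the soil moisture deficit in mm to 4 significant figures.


SMD = (35.4 - 20.0)/100 * 0.3054 * 1000 = 47.03 mm
Therefore the soil moisture deficit = 47.03 mm.


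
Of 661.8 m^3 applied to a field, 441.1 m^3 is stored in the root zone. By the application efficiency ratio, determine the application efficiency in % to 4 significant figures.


Approach: apply the application efficiency ratio, Ea = (stored/applied)*100.
Ea = (441.1/661.8)*100 = 66.65 %
Therefore the application efficiency = 66.65 %.


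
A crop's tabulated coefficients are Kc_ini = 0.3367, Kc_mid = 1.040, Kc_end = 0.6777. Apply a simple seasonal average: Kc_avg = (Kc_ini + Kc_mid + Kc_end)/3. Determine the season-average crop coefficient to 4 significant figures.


Kc_avg = (0.3367 + 1.040 + 0.6777)/3 = 0.6848
Therefore the season-average crop coefficient = 0.6848.


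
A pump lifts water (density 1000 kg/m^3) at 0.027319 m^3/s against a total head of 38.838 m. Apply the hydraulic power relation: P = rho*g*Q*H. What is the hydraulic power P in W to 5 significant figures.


P = 1000 * 9.81 * 0.027319 * 38.838 = 10409 W
Therefore the hydraulic power P = 10409 W.


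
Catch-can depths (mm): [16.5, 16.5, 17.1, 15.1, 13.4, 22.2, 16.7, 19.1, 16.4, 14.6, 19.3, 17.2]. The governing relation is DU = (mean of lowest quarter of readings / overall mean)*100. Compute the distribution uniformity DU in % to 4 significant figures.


sorted lowest 3 of 12: [13.4, 14.6, 15.1] -> mean = 14.3667 mm
overall mean = 17.0083 mm
DU = (14.3667/17.0083)*100 = 84.47 %
Therefore the distribution uniformity DU = 84.47 %.


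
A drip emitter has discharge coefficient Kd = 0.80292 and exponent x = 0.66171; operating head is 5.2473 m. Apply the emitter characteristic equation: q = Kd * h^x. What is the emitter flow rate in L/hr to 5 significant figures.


q = 0.80292 * 5.2473^0.66171 = 2.4047 L/hr
Therefore the emitter flow rate = 2.4047 L/hr.


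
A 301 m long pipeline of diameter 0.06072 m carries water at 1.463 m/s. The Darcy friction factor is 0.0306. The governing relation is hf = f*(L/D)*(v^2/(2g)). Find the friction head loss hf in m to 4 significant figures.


hf = 0.0306 * (301/0.06072) * (1.463^2 / (2*9.81))
hf = 16.55 m
Therefore the friction head loss hf = 16.55 m.


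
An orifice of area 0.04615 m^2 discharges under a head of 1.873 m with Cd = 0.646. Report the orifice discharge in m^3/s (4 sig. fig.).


Approach: apply the orifice equation, Q = Cd*A*sqrt(2*g*h).
Q = 0.646 * 0.04615 * sqrt(2*9.81*1.873) = 0.1807 m^3/s
Therefore the orifice discharge = 0.1807 m^3/s.


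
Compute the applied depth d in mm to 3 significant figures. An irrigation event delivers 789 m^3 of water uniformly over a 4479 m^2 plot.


Approach: apply depth from volume over area, d = (V/A)*1000.
d = (789 / 4479) * 1000 = 176 mm
Therefore the applied depth d = 176 mm.


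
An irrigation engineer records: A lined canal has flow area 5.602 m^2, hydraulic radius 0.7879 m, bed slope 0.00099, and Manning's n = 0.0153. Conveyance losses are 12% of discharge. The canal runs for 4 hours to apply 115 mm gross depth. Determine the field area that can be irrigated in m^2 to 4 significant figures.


Approach: apply Manning's equation with a conveyance and depth budget, Q = (1/n)*A*R^(2/3)*S^(1/2); Q_field = Q*(1-loss); Area = Q_field*t/(d/1000).
Step 1 — canal discharge (Manning's equation):
  Q = (1/0.0153) * 5.602 * 0.7879^(2/3) * 0.00099^(1/2) = 9.82766 m^3/s
Step 2 — delivered flow: Q_field = 9.82766*(1 - 12/100) = 8.64834 m^3/s
Step 3 — volume delivered: V = 8.64834 * 4*3600 = 124536 m^3
Step 4 — area served: A = V / (depth/1000) = 124536 / 0.115 = 1083000 m^2
Therefore the field area that can be irrigated = 1083000 m^2.


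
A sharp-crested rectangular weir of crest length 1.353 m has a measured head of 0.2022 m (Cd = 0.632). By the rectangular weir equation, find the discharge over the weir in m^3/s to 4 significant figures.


Approach: apply the rectangular weir equation, Q = (2/3)*Cd*L*sqrt(2g)*H^1.5.
Q = (2/3)*0.632*1.353*sqrt(2*9.81)*0.2022^1.5 = 0.2296 m^3/s
Therefore the discharge over the weir = 0.2296 m^3/s.


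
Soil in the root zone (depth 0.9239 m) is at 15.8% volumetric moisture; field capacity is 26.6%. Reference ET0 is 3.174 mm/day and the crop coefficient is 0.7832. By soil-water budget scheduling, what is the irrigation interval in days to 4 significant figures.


Approach: apply soil-water budget scheduling, SMD = (FC-theta)/100*depth*1000; ETc = ET0*Kc; interval = SMD/ETc.
Step 1 — soil moisture deficit:
  SMD = (26.6 - 15.8)/100 * 0.9239 * 1000 = 99.7812 mm
Step 2 — daily crop ET (ETc = ET0*Kc):
  ETc = 3.174 * 0.7832 = 2.48588 mm/day
Step 3 — irrigation interval (SMD/ETc):
  interval = 99.7812 / 2.48588 = 40.14 days
Therefore the irrigation interval = 40.14 days.


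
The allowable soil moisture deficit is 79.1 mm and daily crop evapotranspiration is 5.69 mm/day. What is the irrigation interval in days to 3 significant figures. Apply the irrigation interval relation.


Approach: apply the irrigation interval relation, interval = SMD / ETc.
interval = 79.1 / 5.69 = 13.9 days
Therefore the irrigation interval = 13.9 days.


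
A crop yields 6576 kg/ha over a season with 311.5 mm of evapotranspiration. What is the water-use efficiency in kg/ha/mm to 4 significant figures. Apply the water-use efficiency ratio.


Approach: apply the water-use efficiency ratio, WUE = yield/ET.
WUE = 6576 / 311.5 = 21.11 kg/ha/mm
Therefore the water-use efficiency = 21.11 kg/ha/mm.


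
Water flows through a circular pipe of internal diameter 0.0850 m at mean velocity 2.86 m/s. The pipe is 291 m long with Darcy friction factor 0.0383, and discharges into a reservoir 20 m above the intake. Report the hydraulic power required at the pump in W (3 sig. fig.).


Approach: apply continuity + Darcy-Weisbach + hydraulic power, Q = A*v; hf = f*(L/D)*(v^2/(2g)); H = static + hf; P = rho*g*Q*H.
Step 1 — flow rate (continuity, Q = A*v):
  A = pi*(0.0850/2)^2 = 0.0056745 m^2
  Q = 0.0056745 * 2.86 = 0.016229 m^3/s
Step 2 — friction head loss (Darcy-Weisbach):
  hf = 0.0383 * (291/0.0850) * (2.86^2 / (2*9.81))
  hf = 54.665 m
Step 3 — total head: H = 20 + 54.665 = 74.665 m
Step 4 — hydraulic power (P = rho*g*Q*H):
  P = 1000 * 9.81 * 0.016229 * 74.665 = 11900 W
Therefore the hydraulic power required at the pump = 11900 W.


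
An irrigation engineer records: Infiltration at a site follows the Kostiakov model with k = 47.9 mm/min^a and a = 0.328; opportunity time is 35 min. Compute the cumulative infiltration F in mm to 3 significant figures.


Approach: apply the Kostiakov infiltration equation, F = k*t^a.
F = 47.9 * 35^0.328 = 154 mm
Therefore the cumulative infiltration F = 154 mm.


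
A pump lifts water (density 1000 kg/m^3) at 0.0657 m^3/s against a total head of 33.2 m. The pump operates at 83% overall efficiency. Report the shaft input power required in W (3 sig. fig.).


Approach: apply hydraulic power then efficiency conversion, P = rho*g*Q*H; P_in = P/eta.
Step 1 — hydraulic power (P = rho*g*Q*H):
  P = 1000 * 9.81 * 0.0657 * 33.2 = 21398 W
Step 2 — input power: P_in = P/eta = 21398 / 0.83 = 25800 W
Therefore the shaft input power required = 25800 W.


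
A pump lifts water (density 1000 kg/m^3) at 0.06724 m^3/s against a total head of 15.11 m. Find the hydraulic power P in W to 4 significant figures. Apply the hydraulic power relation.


Approach: apply the hydraulic power relation, P = rho*g*Q*H.
P = 1000 * 9.81 * 0.06724 * 15.11 = 9967 W
Therefore the hydraulic power P = 9967 W.


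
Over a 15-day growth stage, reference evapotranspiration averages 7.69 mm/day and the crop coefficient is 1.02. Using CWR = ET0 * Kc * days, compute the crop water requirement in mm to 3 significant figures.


CWR = 7.69 * 1.02 * 15 = 118 mm
Therefore the crop water requirement = 118 mm.


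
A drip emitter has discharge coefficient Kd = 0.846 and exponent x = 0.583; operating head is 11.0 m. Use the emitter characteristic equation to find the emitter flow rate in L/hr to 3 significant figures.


Approach: apply the emitter characteristic equation, q = Kd * h^x.
q = 0.846 * 11.0^0.583 = 3.42 L/hr
Therefore the emitter flow rate = 3.42 L/hr.


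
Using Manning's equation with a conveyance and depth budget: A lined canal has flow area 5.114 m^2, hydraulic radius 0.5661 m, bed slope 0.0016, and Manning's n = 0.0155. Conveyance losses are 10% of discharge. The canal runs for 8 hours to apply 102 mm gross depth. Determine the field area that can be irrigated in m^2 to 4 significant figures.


Approach: apply Manning's equation with a conveyance and depth budget, Q = (1/n)*A*R^(2/3)*S^(1/2); Q_field = Q*(1-loss); Area = Q_field*t/(d/1000).
Step 1 — canal discharge (Manning's equation):
  Q = (1/0.0155) * 5.114 * 0.5661^(2/3) * 0.0016^(1/2) = 9.03132 m^3/s
Step 2 — delivered flow: Q_field = 9.03132*(1 - 10/100) = 8.12819 m^3/s
Step 3 — volume delivered: V = 8.12819 * 8*3600 = 234092 m^3
Step 4 — area served: A = V / (depth/1000) = 234092 / 0.102 = 2295000 m^2
Therefore the field area that can be irrigated = 2295000 m^2.


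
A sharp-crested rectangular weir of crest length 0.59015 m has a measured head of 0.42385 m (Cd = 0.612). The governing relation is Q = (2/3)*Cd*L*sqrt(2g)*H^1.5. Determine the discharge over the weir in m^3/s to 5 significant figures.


Q = (2/3)*0.612*0.59015*sqrt(2*9.81)*0.42385^1.5 = 0.29430 m^3/s
Therefore the discharge over the weir = 0.29430 m^3/s.


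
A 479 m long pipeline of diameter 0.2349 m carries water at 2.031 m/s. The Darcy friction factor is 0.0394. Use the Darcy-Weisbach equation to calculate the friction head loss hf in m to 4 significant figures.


Approach: apply the Darcy-Weisbach equation, hf = f*(L/D)*(v^2/(2g)).
hf = 0.0394 * (479/0.2349) * (2.031^2 / (2*9.81))
hf = 16.89 m
Therefore the friction head loss hf = 16.89 m.


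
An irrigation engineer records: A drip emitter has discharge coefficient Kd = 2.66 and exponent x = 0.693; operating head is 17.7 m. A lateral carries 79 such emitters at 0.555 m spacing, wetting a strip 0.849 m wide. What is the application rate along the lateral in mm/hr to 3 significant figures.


Approach: apply the emitter equation with a lateral mass balance, q = Kd*h^x; Q = n*q; rate = Q/(n*spacing*width).
Step 1 — single emitter flow (q = Kd*h^x):
  q = 2.66 * 17.7^0.693 = 19.486 L/hr
Step 2 — total lateral flow: Q = 79 * 19.486 = 1539.4 L/hr
Step 3 — wetted area: A = 79 * 0.555 * 0.849 = 37.224 m^2
Step 4 — application rate: Q/A = 1539.4/37.224 = 41.4 mm/hr
Therefore the application rate along the lateral = 41.4 mm/hr.


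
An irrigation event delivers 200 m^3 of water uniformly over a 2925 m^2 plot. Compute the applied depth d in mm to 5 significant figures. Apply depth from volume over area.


Approach: apply depth from volume over area, d = (V/A)*1000.
d = (200 / 2925) * 1000 = 68.376 mm
Therefore the applied depth d = 68.376 mm.


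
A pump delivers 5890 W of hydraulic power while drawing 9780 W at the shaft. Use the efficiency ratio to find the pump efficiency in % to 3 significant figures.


Approach: apply the efficiency ratio, eta = (P_out/P_in)*100.
eta = (5890 / 9780) * 100 = 60.2 %
Therefore the pump efficiency = 60.2 %.


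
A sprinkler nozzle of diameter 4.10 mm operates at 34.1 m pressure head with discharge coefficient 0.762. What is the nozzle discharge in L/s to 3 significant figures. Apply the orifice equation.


Approach: apply the orifice equation, Q = Cd*A*sqrt(2*g*h), A = pi*(d/2)^2.
A = pi*(4.10e-3/2)^2 = 1.3203e-05 m^2
Q = 0.762 * 1.3203e-05 * sqrt(2*9.81*34.1) * 1000 = 0.260 L/s
Therefore the nozzle discharge = 0.260 L/s.


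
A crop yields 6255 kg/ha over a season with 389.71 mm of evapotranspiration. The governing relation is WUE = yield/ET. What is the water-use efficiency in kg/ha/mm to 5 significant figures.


WUE = 6255 / 389.71 = 16.050 kg/ha/mm
Therefore the water-use efficiency = 16.050 kg/ha/mm.


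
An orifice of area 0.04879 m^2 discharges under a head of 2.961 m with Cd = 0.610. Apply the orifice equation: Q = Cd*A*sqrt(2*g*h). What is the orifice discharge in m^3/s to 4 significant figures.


Q = 0.610 * 0.04879 * sqrt(2*9.81*2.961) = 0.2268 m^3/s
Therefore the orifice discharge = 0.2268 m^3/s.


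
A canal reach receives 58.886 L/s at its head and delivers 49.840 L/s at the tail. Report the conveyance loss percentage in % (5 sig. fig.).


Approach: apply the conveyance loss ratio, loss% = ((Q_head - Q_tail)/Q_head)*100.
loss = ((58.886 - 49.840)/58.886)*100 = 15.362 %
Therefore the conveyance loss percentage = 15.362 %.


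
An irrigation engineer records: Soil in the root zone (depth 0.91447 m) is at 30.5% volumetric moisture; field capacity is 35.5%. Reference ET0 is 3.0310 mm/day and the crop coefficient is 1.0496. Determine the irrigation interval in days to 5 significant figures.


Approach: apply soil-water budget scheduling, SMD = (FC-theta)/100*depth*1000; ETc = ET0*Kc; interval = SMD/ETc.
Step 1 — soil moisture deficit:
  SMD = (35.5 - 30.5)/100 * 0.91447 * 1000 = 45.72350 mm
Step 2 — daily crop ET (ETc = ET0*Kc):
  ETc = 3.0310 * 1.0496 = 3.181338 mm/day
Step 3 — irrigation interval (SMD/ETc):
  interval = 45.72350 / 3.181338 = 14.372 days
Therefore the irrigation interval = 14.372 days.


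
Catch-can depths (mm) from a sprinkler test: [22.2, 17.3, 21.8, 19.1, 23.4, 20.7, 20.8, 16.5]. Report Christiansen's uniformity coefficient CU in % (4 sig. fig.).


Approach: apply Christiansen's uniformity coefficient, CU = (1 - mean_abs_deviation/mean)*100.
mean = 20.2250 mm
mean |d_i - mean| = 1.94375 mm
CU = (1 - 1.94375/20.2250)*100 = 90.39 %
Therefore Christiansen's uniformity coefficient CU = 90.39 %.


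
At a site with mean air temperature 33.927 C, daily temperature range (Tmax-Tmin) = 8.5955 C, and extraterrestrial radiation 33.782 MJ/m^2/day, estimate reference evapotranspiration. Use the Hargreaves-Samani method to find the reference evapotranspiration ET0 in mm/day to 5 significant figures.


Approach: apply the Hargreaves-Samani method, ET0 = 0.0023*(Tmean+17.8)*sqrt(Tmax-Tmin)*0.408*Ra.
ET0 = 0.0023*(33.927+17.8)*sqrt(8.5955)*0.408*33.782 = 4.8076 mm/day
Therefore the reference evapotranspiration ET0 = 4.8076 mm/day.


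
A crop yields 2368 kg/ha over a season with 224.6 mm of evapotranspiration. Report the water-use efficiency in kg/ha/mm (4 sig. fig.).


Approach: apply the water-use efficiency ratio, WUE = yield/ET.
WUE = 2368 / 224.6 = 10.54 kg/ha/mm
Therefore the water-use efficiency = 10.54 kg/ha/mm.


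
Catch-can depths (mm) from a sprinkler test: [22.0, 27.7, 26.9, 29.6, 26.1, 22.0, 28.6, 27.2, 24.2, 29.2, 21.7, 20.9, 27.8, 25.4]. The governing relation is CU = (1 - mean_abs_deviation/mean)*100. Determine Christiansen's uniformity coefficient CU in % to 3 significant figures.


mean = 25.664 mm
mean |d_i - mean| = 2.5408 mm
CU = (1 - 2.5408/25.664)*100 = 90.1 %
Therefore Christiansen's uniformity coefficient CU = 90.1 %.


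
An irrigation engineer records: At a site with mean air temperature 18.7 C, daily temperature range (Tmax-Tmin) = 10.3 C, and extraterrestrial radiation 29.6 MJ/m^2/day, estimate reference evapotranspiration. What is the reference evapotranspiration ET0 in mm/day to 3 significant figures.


Approach: apply the Hargreaves-Samani method, ET0 = 0.0023*(Tmean+17.8)*sqrt(Tmax-Tmin)*0.408*Ra.
ET0 = 0.0023*(18.7+17.8)*sqrt(10.3)*0.408*29.6 = 3.25 mm/day
Therefore the reference evapotranspiration ET0 = 3.25 mm/day.


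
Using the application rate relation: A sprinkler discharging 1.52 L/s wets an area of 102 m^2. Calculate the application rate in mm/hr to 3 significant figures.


Approach: apply the application rate relation, rate = (Q/A)*3600.
rate = (1.52 / 102) * 3600 = 53.6 mm/hr
Therefore the application rate = 53.6 mm/hr.


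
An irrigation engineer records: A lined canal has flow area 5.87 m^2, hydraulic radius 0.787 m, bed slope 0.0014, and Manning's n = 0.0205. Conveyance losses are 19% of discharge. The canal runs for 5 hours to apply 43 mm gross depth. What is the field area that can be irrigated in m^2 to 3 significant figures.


Approach: apply Manning's equation with a conveyance and depth budget, Q = (1/n)*A*R^(2/3)*S^(1/2); Q_field = Q*(1-loss); Area = Q_field*t/(d/1000).
Step 1 — canal discharge (Manning's equation):
  Q = (1/0.0205) * 5.87 * 0.787^(2/3) * 0.0014^(1/2) = 9.1327 m^3/s
Step 2 — delivered flow: Q_field = 9.1327*(1 - 19/100) = 7.3975 m^3/s
Step 3 — volume delivered: V = 7.3975 * 5*3600 = 133150 m^3
Step 4 — area served: A = V / (depth/1000) = 133150 / 0.043 = 3100000 m^2
Therefore the field area that can be irrigated = 3100000 m^2.


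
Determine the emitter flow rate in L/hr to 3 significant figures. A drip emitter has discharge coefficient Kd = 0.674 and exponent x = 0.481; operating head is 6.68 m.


Approach: apply the emitter characteristic equation, q = Kd * h^x.
q = 0.674 * 6.68^0.481 = 1.68 L/hr
Therefore the emitter flow rate = 1.68 L/hr.


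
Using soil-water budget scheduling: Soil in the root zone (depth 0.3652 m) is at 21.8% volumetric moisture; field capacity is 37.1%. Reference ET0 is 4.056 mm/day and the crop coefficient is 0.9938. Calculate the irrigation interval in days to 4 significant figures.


Approach: apply soil-water budget scheduling, SMD = (FC-theta)/100*depth*1000; ETc = ET0*Kc; interval = SMD/ETc.
Step 1 — soil moisture deficit:
  SMD = (37.1 - 21.8)/100 * 0.3652 * 1000 = 55.8756 mm
Step 2 — daily crop ET (ETc = ET0*Kc):
  ETc = 4.056 * 0.9938 = 4.03085 mm/day
Step 3 — irrigation interval (SMD/ETc):
  interval = 55.8756 / 4.03085 = 13.86 days
Therefore the irrigation interval = 13.86 days.


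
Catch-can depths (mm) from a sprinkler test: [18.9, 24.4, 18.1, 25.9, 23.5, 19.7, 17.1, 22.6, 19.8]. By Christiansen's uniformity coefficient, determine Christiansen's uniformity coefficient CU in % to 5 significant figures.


Approach: apply Christiansen's uniformity coefficient, CU = (1 - mean_abs_deviation/mean)*100.
mean = 21.11111 mm
mean |d_i - mean| = 2.656790 mm
CU = (1 - 2.656790/21.11111)*100 = 87.415 %
Therefore Christiansen's uniformity coefficient CU = 87.415 %.
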